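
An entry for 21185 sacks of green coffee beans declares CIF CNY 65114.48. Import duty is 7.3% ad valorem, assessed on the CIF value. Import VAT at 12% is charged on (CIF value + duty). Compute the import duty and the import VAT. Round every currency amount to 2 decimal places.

Import duty: CNY 4753.36; import VAT: CNY 8384.14

Import duty = 65114.48 × 7.3% = 4753.36
VAT base = CIF + duty = 65114.48 + 4753.36 = 69867.84
Import VAT = 69867.84 × 12% = 8384.14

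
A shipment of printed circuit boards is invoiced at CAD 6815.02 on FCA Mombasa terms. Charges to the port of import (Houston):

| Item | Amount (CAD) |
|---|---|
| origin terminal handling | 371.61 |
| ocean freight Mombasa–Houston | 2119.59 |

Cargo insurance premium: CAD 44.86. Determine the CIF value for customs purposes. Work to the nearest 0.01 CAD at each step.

CIF value: CAD 9351.08

CIF = FCA price + pre-shipment costs + freight + insurance
CIF = 6815.02 + 371.61 + 2119.59 + 44.86 = 9351.08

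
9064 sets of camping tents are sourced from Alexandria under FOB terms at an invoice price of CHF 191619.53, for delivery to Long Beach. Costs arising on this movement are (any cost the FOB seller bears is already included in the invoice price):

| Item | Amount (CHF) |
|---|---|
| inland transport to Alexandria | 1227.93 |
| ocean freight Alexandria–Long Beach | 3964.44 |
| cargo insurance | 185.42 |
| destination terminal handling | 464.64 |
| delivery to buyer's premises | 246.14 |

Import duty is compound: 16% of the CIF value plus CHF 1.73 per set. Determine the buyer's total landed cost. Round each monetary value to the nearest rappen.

Total landed cost: CHF 243483.99

FOB: the seller bears costs until goods are on board at the origin port; the buyer bears freight, insurance and all costs thereafter.
Already in the invoice (seller's account under FOB): inland to port — exclude.
CIF value = FOB price + freight + insurance = 191619.53 + 3964.44 + 185.42 = 195769.39
Ad valorem component: 195769.39 × 16% = 31323.10
Specific component: 9064 × 1.73 = 15680.72
Import duty = 31323.10 + 15680.72 = 47003.82
Buyer bears: freight 3964.44 + insurance 185.42 + destination terminal 464.64 + delivery 246.14 + duty 47003.82 = 51864.46
Landed cost = invoice 191619.53 + 51864.46 = 243483.99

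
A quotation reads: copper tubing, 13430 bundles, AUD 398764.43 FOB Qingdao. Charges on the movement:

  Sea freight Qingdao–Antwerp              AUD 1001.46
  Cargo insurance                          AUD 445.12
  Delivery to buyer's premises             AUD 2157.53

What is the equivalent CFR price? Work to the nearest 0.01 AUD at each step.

CFR price: AUD 399765.89

Not relevant to the conversion: insurance, delivery — on the buyer under both terms; not part of either seller's price.
From FOB to CFR, the seller additionally bears: freight.
CFR price = 398764.43 + 1001.46 = 399765.89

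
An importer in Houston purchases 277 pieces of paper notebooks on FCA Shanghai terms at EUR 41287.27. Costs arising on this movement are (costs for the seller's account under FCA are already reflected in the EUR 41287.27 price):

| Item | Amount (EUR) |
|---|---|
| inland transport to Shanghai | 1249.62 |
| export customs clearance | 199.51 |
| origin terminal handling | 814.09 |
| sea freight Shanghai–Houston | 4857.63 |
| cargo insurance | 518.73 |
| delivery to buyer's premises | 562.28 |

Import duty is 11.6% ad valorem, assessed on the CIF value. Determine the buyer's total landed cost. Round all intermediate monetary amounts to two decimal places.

Total landed cost: EUR 53547.42

FCA: the seller delivers export-cleared goods to the carrier; the buyer bears costs from that point.
Already in the invoice (seller's account under FCA): inland to port, export clearance — exclude.
CIF value = FCA price + origin terminal + freight + insurance = 41287.27 + 814.09 + 4857.63 + 518.73 = 47477.72
Import duty = 47477.72 × 11.6% = 5507.42
Buyer bears: origin terminal 814.09 + freight 4857.63 + insurance 518.73 + delivery 562.28 + duty 5507.42 = 12260.15
Landed cost = invoice 41287.27 + 12260.15 = 53547.42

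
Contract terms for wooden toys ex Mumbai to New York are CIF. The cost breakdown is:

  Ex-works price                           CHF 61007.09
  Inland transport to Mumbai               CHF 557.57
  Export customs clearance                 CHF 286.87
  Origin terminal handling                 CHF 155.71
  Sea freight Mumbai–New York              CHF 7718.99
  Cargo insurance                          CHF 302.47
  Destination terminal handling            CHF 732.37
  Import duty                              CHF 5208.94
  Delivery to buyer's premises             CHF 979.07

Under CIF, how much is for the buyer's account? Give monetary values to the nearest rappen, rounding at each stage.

Buyer's account: CHF 6920.38

CIF: the seller pays costs through ocean freight and marine insurance to the destination port.
Seller's account: goods 61007.09 + inland to port 557.57 + export clearance 286.87 + origin terminal 155.71 + freight 7718.99 + insurance 302.47 = 70028.70
Buyer's account: destination terminal 732.37 + duty 5208.94 + delivery 979.07 = 6920.38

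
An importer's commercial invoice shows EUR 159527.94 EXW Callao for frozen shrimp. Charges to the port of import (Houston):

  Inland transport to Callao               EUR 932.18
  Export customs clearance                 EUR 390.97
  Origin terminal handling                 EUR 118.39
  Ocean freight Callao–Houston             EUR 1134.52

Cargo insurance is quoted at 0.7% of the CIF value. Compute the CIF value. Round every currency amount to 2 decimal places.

CIF value: EUR 163246.73

Let C be the CIF value. C = EXW price + pre-shipment costs + freight + 0.7% × C
C − 0.7% × C = 159527.94 + 932.18 + 390.97 + 118.39 + 1134.52
0.993 × C = 162104.00
C = 162104.00 / 0.993 = 163246.73
Insurance premium = 0.7% × 163246.73 = 1142.73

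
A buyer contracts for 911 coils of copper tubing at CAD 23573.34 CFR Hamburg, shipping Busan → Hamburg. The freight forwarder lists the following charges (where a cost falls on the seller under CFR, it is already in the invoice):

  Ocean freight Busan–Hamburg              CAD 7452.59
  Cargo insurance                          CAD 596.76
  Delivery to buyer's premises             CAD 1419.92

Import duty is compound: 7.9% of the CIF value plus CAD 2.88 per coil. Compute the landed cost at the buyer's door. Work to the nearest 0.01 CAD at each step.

CFR: the seller pays costs through ocean freight to the destination port, but not insurance.
Already in the invoice (seller's account under CFR): freight — exclude.
CIF value = CFR price + insurance = 23573.34 + 596.76 = 24170.10
Ad valorem component: 24170.10 × 7.9% = 1909.44
Specific component: 911 × 2.88 = 2623.68
Import duty = 1909.44 + 2623.68 = 4533.12
Buyer bears: insurance 596.76 + delivery 1419.92 + duty 4533.12 = 6549.80
Landed cost = invoice 23573.34 + 6549.80 = 30123.14

Total landed cost: CAD 30123.14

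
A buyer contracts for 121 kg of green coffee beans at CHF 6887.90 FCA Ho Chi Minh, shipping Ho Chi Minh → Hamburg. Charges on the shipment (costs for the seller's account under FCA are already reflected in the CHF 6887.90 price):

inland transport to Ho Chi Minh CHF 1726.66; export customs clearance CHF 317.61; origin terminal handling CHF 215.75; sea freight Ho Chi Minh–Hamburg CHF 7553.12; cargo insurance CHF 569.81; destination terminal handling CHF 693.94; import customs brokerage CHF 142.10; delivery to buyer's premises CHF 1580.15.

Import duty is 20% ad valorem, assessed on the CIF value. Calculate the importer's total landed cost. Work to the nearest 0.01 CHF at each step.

Total landed cost: CHF 20688.09

FCA: the seller delivers export-cleared goods to the carrier; the buyer bears costs from that point.
Already in the invoice (seller's account under FCA): inland to port, export clearance — exclude.
CIF value = FCA price + origin terminal + freight + insurance = 6887.90 + 215.75 + 7553.12 + 569.81 = 15226.58
Import duty = 15226.58 × 20% = 3045.32
Buyer bears: origin terminal 215.75 + freight 7553.12 + insurance 569.81 + destination terminal 693.94 + brokerage 142.10 + delivery 1580.15 + duty 3045.32 = 13800.19
Landed cost = invoice 6887.90 + 13800.19 = 20688.09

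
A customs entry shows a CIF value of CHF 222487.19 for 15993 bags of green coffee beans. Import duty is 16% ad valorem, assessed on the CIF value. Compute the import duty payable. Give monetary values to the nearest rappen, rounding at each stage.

Import duty = 222487.19 × 16% = 35597.95

Import duty: CHF 35597.95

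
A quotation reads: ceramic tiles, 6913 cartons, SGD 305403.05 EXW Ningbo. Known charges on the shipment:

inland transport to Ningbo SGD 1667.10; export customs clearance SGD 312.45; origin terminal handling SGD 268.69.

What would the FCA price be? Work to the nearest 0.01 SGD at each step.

Not relevant to the conversion: origin terminal — on the buyer under both terms; not part of either seller's price.
From EXW to FCA, the seller additionally bears: inland to port, export clearance.
FCA price = 305403.05 + 1667.10 + 312.45 = 307382.60

FCA price: SGD 307382.60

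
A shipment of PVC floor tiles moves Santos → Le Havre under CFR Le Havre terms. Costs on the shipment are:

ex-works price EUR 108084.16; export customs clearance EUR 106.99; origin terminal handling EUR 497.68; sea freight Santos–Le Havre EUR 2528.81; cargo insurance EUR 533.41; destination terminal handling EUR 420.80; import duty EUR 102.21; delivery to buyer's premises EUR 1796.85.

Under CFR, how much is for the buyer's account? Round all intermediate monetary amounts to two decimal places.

CFR: the seller pays costs through ocean freight to the destination port, but not insurance.
Seller's account: goods 108084.16 + export clearance 106.99 + origin terminal 497.68 + freight 2528.81 = 111217.64
Buyer's account: insurance 533.41 + destination terminal 420.80 + duty 102.21 + delivery 1796.85 = 2853.27

Buyer's account: EUR 2853.27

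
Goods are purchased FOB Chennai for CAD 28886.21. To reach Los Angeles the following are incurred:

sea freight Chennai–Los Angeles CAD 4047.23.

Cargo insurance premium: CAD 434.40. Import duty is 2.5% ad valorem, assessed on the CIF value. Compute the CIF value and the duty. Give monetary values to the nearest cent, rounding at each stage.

CIF value: CAD 33367.84; import duty: CAD 834.20

CIF = FOB price + freight + insurance
CIF = 28886.21 + 4047.23 + 434.40 = 33367.84
Import duty = 33367.84 × 2.5% = 834.20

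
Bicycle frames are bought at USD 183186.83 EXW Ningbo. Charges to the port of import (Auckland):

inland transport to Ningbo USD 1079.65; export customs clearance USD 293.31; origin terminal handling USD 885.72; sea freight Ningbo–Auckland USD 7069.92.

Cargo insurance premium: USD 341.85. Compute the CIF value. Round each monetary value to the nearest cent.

CIF value: USD 192857.28

CIF = EXW price + pre-shipment costs + freight + insurance
CIF = 183186.83 + 1079.65 + 293.31 + 885.72 + 7069.92 + 341.85 = 192857.28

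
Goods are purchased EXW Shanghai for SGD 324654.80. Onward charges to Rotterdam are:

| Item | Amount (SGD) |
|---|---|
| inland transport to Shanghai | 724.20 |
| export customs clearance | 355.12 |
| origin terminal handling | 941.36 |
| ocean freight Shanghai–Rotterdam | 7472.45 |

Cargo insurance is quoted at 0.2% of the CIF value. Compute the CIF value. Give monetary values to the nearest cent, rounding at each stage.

Let C be the CIF value. C = EXW price + pre-shipment costs + freight + 0.2% × C
C − 0.2% × C = 324654.80 + 724.20 + 355.12 + 941.36 + 7472.45
0.998 × C = 334147.93
C = 334147.93 / 0.998 = 334817.57
Insurance premium = 0.2% × 334817.57 = 669.64

CIF value: SGD 334817.57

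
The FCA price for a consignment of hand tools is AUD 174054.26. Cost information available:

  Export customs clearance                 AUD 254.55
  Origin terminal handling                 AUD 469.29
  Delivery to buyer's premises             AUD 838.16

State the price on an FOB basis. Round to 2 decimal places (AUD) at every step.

FOB price: AUD 174523.55

Not relevant to the conversion: export clearance — on the seller under both FCA and FOB; already in the FCA price and stays in the FOB price. delivery — on the buyer under both terms; not part of either seller's price.
From FCA to FOB, the seller additionally bears: origin terminal.
FOB price = 174054.26 + 469.29 = 174523.55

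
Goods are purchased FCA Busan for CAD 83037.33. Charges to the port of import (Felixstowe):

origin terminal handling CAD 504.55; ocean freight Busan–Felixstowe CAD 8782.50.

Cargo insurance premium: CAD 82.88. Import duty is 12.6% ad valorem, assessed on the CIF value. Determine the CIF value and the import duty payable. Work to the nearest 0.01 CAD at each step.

CIF = FCA price + pre-shipment costs + freight + insurance
CIF = 83037.33 + 504.55 + 8782.50 + 82.88 = 92407.26
Import duty = 92407.26 × 12.6% = 11643.31

CIF value: CAD 92407.26; import duty: CAD 11643.31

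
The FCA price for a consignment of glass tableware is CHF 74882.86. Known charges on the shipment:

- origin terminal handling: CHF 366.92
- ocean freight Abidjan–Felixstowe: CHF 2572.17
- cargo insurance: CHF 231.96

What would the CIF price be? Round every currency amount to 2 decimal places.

CIF price: CHF 78053.91

From FCA to CIF, the seller additionally bears: origin terminal, freight, insurance.
CIF price = 74882.86 + 366.92 + 2572.17 + 231.96 = 78053.91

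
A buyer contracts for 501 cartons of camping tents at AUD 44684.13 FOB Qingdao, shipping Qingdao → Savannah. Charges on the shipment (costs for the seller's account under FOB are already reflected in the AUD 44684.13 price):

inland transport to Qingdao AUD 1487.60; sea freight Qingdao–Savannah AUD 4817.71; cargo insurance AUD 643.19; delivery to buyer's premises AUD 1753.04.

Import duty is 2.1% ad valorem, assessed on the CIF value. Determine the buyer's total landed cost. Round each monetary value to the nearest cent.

Total landed cost: AUD 52951.12

FOB: the seller bears costs until goods are on board at the origin port; the buyer bears freight, insurance and all costs thereafter.
Already in the invoice (seller's account under FOB): inland to port — exclude.
CIF value = FOB price + freight + insurance = 44684.13 + 4817.71 + 643.19 = 50145.03
Import duty = 50145.03 × 2.1% = 1053.05
Buyer bears: freight 4817.71 + insurance 643.19 + delivery 1753.04 + duty 1053.05 = 8266.99
Landed cost = invoice 44684.13 + 8266.99 = 52951.12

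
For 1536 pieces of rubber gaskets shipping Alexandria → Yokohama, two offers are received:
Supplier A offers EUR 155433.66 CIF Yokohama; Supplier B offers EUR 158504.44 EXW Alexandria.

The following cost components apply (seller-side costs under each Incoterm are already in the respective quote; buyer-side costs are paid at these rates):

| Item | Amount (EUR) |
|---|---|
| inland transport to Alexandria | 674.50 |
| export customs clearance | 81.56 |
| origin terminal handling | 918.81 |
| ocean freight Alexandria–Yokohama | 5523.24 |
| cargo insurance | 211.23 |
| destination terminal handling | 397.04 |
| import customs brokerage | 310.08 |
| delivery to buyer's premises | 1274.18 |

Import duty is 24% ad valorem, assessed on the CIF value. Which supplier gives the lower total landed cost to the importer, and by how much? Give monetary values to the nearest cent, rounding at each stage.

Supplier A (CIF):
The CIF price already equals the CIF value: 155433.66
Import duty = 155433.66 × 24% = 37304.08
Buyer bears (A): 397.04 + 310.08 + 1274.18 = 1981.30
Landed cost (A) = invoice 155433.66 + 1981.30 + duty 37304.08 = 194719.04
Supplier B (EXW):
CIF value = EXW price + inland to port + export clearance + origin terminal + freight + insurance = 158504.44 + 674.50 + 81.56 + 918.81 + 5523.24 + 211.23 = 165913.78
Import duty = 165913.78 × 24% = 39819.31
Buyer bears (B): 674.50 + 81.56 + 918.81 + 5523.24 + 211.23 + 397.04 + 310.08 + 1274.18 = 9390.64
Landed cost (B) = invoice 158504.44 + 9390.64 + duty 39819.31 = 207714.39
Difference = |194719.04 − 207714.39| = 12995.35

Supplier A is cheaper by EUR 12995.35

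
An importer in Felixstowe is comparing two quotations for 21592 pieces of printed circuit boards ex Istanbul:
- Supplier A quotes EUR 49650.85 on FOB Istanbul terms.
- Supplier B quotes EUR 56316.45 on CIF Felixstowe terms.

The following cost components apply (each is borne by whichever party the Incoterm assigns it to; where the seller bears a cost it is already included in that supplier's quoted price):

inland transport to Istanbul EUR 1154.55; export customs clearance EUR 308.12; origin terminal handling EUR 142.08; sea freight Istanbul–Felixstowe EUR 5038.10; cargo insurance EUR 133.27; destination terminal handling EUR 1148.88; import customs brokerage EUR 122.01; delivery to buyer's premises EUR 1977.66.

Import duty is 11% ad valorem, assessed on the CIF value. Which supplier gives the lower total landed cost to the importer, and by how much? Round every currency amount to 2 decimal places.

Supplier A (FOB):
CIF value = FOB price + freight + insurance = 49650.85 + 5038.10 + 133.27 = 54822.22
Import duty = 54822.22 × 11% = 6030.44
Buyer bears (A): 5038.10 + 133.27 + 1148.88 + 122.01 + 1977.66 = 8419.92
Landed cost (A) = invoice 49650.85 + 8419.92 + duty 6030.44 = 64101.21
Supplier B (CIF):
The CIF price already equals the CIF value: 56316.45
Import duty = 56316.45 × 11% = 6194.81
Buyer bears (B): 1148.88 + 122.01 + 1977.66 = 3248.55
Landed cost (B) = invoice 56316.45 + 3248.55 + duty 6194.81 = 65759.81
Difference = |64101.21 − 65759.81| = 1658.60

Supplier A is cheaper by EUR 1658.60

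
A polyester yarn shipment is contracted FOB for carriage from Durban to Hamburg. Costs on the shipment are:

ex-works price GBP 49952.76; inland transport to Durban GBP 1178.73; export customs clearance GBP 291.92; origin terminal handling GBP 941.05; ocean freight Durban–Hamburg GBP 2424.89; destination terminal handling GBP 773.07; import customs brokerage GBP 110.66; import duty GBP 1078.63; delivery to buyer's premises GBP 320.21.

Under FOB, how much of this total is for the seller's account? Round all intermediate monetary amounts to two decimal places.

FOB: the seller bears costs until goods are on board at the origin port; the buyer bears freight, insurance and all costs thereafter.
Seller's account: goods 49952.76 + inland to port 1178.73 + export clearance 291.92 + origin terminal 941.05 = 52364.46
Buyer's account: freight 2424.89 + destination terminal 773.07 + brokerage 110.66 + duty 1078.63 + delivery 320.21 = 4707.46

Seller's account: GBP 52364.46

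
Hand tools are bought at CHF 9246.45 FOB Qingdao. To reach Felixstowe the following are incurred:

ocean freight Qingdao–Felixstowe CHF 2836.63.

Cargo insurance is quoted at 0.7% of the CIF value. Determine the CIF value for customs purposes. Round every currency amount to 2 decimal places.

Let C be the CIF value. C = FOB price + freight + 0.7% × C
C − 0.7% × C = 9246.45 + 2836.63
0.993 × C = 12083.08
C = 12083.08 / 0.993 = 12168.26
Insurance premium = 0.7% × 12168.26 = 85.18

CIF value: CHF 12168.26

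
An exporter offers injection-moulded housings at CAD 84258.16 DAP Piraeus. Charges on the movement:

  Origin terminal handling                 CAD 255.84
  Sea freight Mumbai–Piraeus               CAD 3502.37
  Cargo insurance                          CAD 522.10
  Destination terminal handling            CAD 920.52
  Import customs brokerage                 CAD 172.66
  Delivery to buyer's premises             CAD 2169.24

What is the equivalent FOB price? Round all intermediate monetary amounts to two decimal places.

FOB price: CAD 77143.93

Not relevant to the conversion: origin terminal — on the seller under both DAP and FOB; already in the DAP price and stays in the FOB price. brokerage — on the buyer under both terms; not part of either seller's price.
From DAP to FOB, the seller no longer bears: freight, insurance, destination terminal, delivery.
FOB price = 84258.16 − 3502.37 − 522.10 − 920.52 − 2169.24 = 77143.93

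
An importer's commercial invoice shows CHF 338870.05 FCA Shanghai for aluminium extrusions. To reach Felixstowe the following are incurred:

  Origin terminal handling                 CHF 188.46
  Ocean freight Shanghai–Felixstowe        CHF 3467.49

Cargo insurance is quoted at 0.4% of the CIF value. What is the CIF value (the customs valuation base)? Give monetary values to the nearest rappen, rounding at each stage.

Let C be the CIF value. C = FCA price + pre-shipment costs + freight + 0.4% × C
C − 0.4% × C = 338870.05 + 188.46 + 3467.49
0.996 × C = 342526.00
C = 342526.00 / 0.996 = 343901.61
Insurance premium = 0.4% × 343901.61 = 1375.61

CIF value: CHF 343901.61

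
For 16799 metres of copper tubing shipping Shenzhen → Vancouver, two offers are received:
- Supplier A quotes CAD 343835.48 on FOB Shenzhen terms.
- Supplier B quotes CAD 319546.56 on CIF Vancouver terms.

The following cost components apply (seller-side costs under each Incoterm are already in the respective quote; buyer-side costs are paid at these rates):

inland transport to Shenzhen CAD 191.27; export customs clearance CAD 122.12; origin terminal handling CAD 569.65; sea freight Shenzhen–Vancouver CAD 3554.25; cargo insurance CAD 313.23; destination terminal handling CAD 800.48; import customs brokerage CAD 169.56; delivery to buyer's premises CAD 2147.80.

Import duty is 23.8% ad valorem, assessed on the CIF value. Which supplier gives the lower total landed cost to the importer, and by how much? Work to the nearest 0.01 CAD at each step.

Supplier A (FOB):
CIF value = FOB price + freight + insurance = 343835.48 + 3554.25 + 313.23 = 347702.96
Import duty = 347702.96 × 23.8% = 82753.30
Buyer bears (A): 3554.25 + 313.23 + 800.48 + 169.56 + 2147.80 = 6985.32
Landed cost (A) = invoice 343835.48 + 6985.32 + duty 82753.30 = 433574.10
Supplier B (CIF):
The CIF price already equals the CIF value: 319546.56
Import duty = 319546.56 × 23.8% = 76052.08
Buyer bears (B): 800.48 + 169.56 + 2147.80 = 3117.84
Landed cost (B) = invoice 319546.56 + 3117.84 + duty 76052.08 = 398716.48
Difference = |433574.10 − 398716.48| = 34857.62

Supplier B is cheaper by CAD 34857.62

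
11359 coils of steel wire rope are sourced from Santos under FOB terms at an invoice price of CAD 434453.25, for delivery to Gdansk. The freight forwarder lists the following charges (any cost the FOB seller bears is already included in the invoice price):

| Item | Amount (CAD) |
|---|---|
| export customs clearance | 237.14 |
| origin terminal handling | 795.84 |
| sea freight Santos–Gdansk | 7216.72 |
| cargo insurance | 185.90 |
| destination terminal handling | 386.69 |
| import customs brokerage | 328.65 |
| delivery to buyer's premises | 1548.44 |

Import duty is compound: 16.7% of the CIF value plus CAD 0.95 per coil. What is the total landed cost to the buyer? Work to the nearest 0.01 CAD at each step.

Total landed cost: CAD 528700.63

FOB: the seller bears costs until goods are on board at the origin port; the buyer bears freight, insurance and all costs thereafter.
Already in the invoice (seller's account under FOB): export clearance, origin terminal — exclude.
CIF value = FOB price + freight + insurance = 434453.25 + 7216.72 + 185.90 = 441855.87
Ad valorem component: 441855.87 × 16.7% = 73789.93
Specific component: 11359 × 0.95 = 10791.05
Import duty = 73789.93 + 10791.05 = 84580.98
Buyer bears: freight 7216.72 + insurance 185.90 + destination terminal 386.69 + brokerage 328.65 + delivery 1548.44 + duty 84580.98 = 94247.38
Landed cost = invoice 434453.25 + 94247.38 = 528700.63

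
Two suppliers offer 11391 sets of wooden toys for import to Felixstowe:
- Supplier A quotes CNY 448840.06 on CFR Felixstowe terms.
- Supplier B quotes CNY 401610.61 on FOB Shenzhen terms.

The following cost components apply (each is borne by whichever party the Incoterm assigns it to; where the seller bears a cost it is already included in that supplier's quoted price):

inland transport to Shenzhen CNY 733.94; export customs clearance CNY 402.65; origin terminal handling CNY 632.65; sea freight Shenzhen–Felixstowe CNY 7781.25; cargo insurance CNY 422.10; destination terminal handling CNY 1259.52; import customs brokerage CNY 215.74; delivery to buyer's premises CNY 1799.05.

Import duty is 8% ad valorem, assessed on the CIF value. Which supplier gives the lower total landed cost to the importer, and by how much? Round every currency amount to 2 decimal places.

Supplier B is cheaper by CNY 42604.05

Supplier A (CFR):
CIF value = CFR price + insurance = 448840.06 + 422.10 = 449262.16
Import duty = 449262.16 × 8% = 35940.97
Buyer bears (A): 422.10 + 1259.52 + 215.74 + 1799.05 = 3696.41
Landed cost (A) = invoice 448840.06 + 3696.41 + duty 35940.97 = 488477.44
Supplier B (FOB):
CIF value = FOB price + freight + insurance = 401610.61 + 7781.25 + 422.10 = 409813.96
Import duty = 409813.96 × 8% = 32785.12
Buyer bears (B): 7781.25 + 422.10 + 1259.52 + 215.74 + 1799.05 = 11477.66
Landed cost (B) = invoice 401610.61 + 11477.66 + duty 32785.12 = 445873.39
Difference = |488477.44 − 445873.39| = 42604.05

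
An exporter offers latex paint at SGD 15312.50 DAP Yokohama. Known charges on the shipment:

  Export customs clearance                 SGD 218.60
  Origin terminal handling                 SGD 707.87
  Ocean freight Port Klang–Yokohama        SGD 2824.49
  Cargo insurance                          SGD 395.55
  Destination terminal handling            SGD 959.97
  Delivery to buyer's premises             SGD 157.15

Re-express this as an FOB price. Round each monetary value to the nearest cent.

Not relevant to the conversion: export clearance, origin terminal — on the seller under both DAP and FOB; already in the DAP price and stays in the FOB price.
From DAP to FOB, the seller no longer bears: freight, insurance, destination terminal, delivery.
FOB price = 15312.50 − 2824.49 − 395.55 − 959.97 − 157.15 = 10975.34

FOB price: SGD 10975.34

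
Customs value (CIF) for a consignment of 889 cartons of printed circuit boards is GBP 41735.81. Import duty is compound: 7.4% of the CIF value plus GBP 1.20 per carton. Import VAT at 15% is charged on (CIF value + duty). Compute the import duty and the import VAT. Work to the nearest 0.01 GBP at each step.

Import duty: GBP 4155.25; import VAT: GBP 6883.66

Ad valorem component: 41735.81 × 7.4% = 3088.45
Specific component: 889 × 1.20 = 1066.80
Import duty = 3088.45 + 1066.80 = 4155.25
VAT base = CIF + duty = 41735.81 + 4155.25 = 45891.06
Import VAT = 45891.06 × 15% = 6883.66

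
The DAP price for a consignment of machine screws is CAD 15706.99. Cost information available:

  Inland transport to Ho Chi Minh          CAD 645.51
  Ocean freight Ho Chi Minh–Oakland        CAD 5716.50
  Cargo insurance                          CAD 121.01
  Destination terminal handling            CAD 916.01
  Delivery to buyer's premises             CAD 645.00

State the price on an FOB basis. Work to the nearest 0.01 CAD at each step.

FOB price: CAD 8308.47

Not relevant to the conversion: inland to port — on the seller under both DAP and FOB; already in the DAP price and stays in the FOB price.
From DAP to FOB, the seller no longer bears: freight, insurance, destination terminal, delivery.
FOB price = 15706.99 − 5716.50 − 121.01 − 916.01 − 645.00 = 8308.47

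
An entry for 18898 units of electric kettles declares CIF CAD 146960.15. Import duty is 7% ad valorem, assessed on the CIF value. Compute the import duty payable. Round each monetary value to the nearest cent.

Import duty = 146960.15 × 7% = 10287.21

Import duty: CAD 10287.21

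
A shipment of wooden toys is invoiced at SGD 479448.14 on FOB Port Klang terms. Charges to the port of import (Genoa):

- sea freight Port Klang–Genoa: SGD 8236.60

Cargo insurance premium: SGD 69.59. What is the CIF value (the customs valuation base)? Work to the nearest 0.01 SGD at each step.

CIF = FOB price + freight + insurance
CIF = 479448.14 + 8236.60 + 69.59 = 487754.33

CIF value: SGD 487754.33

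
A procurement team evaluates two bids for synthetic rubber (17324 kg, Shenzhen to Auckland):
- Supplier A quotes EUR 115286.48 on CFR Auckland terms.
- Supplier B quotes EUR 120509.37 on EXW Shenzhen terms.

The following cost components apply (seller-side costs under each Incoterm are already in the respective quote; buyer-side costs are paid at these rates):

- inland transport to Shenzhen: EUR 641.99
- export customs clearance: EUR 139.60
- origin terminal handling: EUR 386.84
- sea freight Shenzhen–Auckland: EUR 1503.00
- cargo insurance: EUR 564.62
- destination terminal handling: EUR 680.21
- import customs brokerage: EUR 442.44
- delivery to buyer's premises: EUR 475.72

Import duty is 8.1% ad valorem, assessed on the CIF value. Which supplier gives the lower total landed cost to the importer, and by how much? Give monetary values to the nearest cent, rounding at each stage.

Supplier A (CFR):
CIF value = CFR price + insurance = 115286.48 + 564.62 = 115851.10
Import duty = 115851.10 × 8.1% = 9383.94
Buyer bears (A): 564.62 + 680.21 + 442.44 + 475.72 = 2162.99
Landed cost (A) = invoice 115286.48 + 2162.99 + duty 9383.94 = 126833.41
Supplier B (EXW):
CIF value = EXW price + inland to port + export clearance + origin terminal + freight + insurance = 120509.37 + 641.99 + 139.60 + 386.84 + 1503.00 + 564.62 = 123745.42
Import duty = 123745.42 × 8.1% = 10023.38
Buyer bears (B): 641.99 + 139.60 + 386.84 + 1503.00 + 564.62 + 680.21 + 442.44 + 475.72 = 4834.42
Landed cost (B) = invoice 120509.37 + 4834.42 + duty 10023.38 = 135367.17
Difference = |126833.41 − 135367.17| = 8533.76

Supplier A is cheaper by EUR 8533.76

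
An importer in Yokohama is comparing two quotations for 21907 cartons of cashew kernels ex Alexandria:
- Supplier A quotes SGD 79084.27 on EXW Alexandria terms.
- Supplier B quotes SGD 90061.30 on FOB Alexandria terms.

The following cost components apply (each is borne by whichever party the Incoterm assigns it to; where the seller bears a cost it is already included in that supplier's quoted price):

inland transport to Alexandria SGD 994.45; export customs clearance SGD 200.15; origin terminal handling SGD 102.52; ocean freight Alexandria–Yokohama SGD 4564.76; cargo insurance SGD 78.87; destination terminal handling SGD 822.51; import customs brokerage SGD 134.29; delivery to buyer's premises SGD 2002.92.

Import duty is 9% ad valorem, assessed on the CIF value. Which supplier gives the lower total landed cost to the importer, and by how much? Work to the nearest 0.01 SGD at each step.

Supplier A is cheaper by SGD 10551.10

Supplier A (EXW):
CIF value = EXW price + inland to port + export clearance + origin terminal + freight + insurance = 79084.27 + 994.45 + 200.15 + 102.52 + 4564.76 + 78.87 = 85025.02
Import duty = 85025.02 × 9% = 7652.25
Buyer bears (A): 994.45 + 200.15 + 102.52 + 4564.76 + 78.87 + 822.51 + 134.29 + 2002.92 = 8900.47
Landed cost (A) = invoice 79084.27 + 8900.47 + duty 7652.25 = 95636.99
Supplier B (FOB):
CIF value = FOB price + freight + insurance = 90061.30 + 4564.76 + 78.87 = 94704.93
Import duty = 94704.93 × 9% = 8523.44
Buyer bears (B): 4564.76 + 78.87 + 822.51 + 134.29 + 2002.92 = 7603.35
Landed cost (B) = invoice 90061.30 + 7603.35 + duty 8523.44 = 106188.09
Difference = |95636.99 − 106188.09| = 10551.10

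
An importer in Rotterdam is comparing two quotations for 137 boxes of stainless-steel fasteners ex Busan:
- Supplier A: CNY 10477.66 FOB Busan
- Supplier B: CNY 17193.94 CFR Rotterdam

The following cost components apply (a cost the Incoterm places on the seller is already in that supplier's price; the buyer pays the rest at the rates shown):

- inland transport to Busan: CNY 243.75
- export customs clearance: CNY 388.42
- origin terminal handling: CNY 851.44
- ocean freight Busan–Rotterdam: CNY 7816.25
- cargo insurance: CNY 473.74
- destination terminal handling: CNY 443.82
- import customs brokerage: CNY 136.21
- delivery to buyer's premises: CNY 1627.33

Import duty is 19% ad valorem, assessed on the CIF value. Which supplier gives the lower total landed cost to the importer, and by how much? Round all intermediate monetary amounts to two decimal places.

Supplier A (FOB):
CIF value = FOB price + freight + insurance = 10477.66 + 7816.25 + 473.74 = 18767.65
Import duty = 18767.65 × 19% = 3565.85
Buyer bears (A): 7816.25 + 473.74 + 443.82 + 136.21 + 1627.33 = 10497.35
Landed cost (A) = invoice 10477.66 + 10497.35 + duty 3565.85 = 24540.86
Supplier B (CFR):
CIF value = CFR price + insurance = 17193.94 + 473.74 = 17667.68
Import duty = 17667.68 × 19% = 3356.86
Buyer bears (B): 473.74 + 443.82 + 136.21 + 1627.33 = 2681.10
Landed cost (B) = invoice 17193.94 + 2681.10 + duty 3356.86 = 23231.90
Difference = |24540.86 − 23231.90| = 1308.96

Supplier B is cheaper by CNY 1308.96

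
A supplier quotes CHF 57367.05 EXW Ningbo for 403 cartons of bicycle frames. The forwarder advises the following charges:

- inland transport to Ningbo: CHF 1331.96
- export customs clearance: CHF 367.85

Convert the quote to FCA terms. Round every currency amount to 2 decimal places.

From EXW to FCA, the seller additionally bears: inland to port, export clearance.
FCA price = 57367.05 + 1331.96 + 367.85 = 59066.86

FCA price: CHF 59066.86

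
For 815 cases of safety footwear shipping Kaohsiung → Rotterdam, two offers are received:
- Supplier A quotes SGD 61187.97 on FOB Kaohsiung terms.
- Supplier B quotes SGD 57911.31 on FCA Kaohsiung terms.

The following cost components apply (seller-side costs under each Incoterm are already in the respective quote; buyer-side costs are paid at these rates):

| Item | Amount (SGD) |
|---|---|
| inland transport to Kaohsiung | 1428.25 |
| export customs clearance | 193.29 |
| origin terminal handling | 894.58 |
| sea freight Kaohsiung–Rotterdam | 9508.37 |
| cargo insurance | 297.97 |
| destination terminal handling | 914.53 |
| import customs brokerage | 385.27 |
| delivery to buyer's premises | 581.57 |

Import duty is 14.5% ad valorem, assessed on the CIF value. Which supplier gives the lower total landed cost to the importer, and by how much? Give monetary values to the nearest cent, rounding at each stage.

Supplier B is cheaper by SGD 2727.48

Supplier A (FOB):
CIF value = FOB price + freight + insurance = 61187.97 + 9508.37 + 297.97 = 70994.31
Import duty = 70994.31 × 14.5% = 10294.17
Buyer bears (A): 9508.37 + 297.97 + 914.53 + 385.27 + 581.57 = 11687.71
Landed cost (A) = invoice 61187.97 + 11687.71 + duty 10294.17 = 83169.85
Supplier B (FCA):
CIF value = FCA price + origin terminal + freight + insurance = 57911.31 + 894.58 + 9508.37 + 297.97 = 68612.23
Import duty = 68612.23 × 14.5% = 9948.77
Buyer bears (B): 894.58 + 9508.37 + 297.97 + 914.53 + 385.27 + 581.57 = 12582.29
Landed cost (B) = invoice 57911.31 + 12582.29 + duty 9948.77 = 80442.37
Difference = |83169.85 − 80442.37| = 2727.48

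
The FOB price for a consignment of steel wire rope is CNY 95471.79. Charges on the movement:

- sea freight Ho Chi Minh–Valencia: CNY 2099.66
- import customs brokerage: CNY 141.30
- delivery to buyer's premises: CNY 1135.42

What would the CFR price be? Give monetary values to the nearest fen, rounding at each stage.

Not relevant to the conversion: brokerage, delivery — on the buyer under both terms; not part of either seller's price.
From FOB to CFR, the seller additionally bears: freight.
CFR price = 95471.79 + 2099.66 = 97571.45

CFR price: CNY 97571.45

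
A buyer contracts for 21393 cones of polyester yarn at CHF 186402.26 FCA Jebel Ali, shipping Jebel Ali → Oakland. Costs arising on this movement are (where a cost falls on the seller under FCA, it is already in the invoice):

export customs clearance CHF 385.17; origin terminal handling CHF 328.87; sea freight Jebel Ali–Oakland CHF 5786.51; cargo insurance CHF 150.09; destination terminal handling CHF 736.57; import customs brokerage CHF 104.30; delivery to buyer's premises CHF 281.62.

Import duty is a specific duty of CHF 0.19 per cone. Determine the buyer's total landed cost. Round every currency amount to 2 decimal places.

FCA: the seller delivers export-cleared goods to the carrier; the buyer bears costs from that point.
Already in the invoice (seller's account under FCA): export clearance — exclude.
CIF value = FCA price + origin terminal + freight + insurance = 186402.26 + 328.87 + 5786.51 + 150.09 = 192667.73
Import duty = 21393 × 0.19 = 4064.67
Buyer bears: origin terminal 328.87 + freight 5786.51 + insurance 150.09 + destination terminal 736.57 + brokerage 104.30 + delivery 281.62 + duty 4064.67 = 11452.63
Landed cost = invoice 186402.26 + 11452.63 = 197854.89

Total landed cost: CHF 197854.89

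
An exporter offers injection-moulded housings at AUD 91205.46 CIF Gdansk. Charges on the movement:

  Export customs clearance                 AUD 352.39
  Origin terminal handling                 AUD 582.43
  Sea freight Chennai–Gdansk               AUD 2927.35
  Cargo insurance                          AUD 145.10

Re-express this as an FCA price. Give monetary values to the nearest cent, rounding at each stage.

Not relevant to the conversion: export clearance — on the seller under both CIF and FCA; already in the CIF price and stays in the FCA price.
From CIF to FCA, the seller no longer bears: origin terminal, freight, insurance.
FCA price = 91205.46 − 582.43 − 2927.35 − 145.10 = 87550.58

FCA price: AUD 87550.58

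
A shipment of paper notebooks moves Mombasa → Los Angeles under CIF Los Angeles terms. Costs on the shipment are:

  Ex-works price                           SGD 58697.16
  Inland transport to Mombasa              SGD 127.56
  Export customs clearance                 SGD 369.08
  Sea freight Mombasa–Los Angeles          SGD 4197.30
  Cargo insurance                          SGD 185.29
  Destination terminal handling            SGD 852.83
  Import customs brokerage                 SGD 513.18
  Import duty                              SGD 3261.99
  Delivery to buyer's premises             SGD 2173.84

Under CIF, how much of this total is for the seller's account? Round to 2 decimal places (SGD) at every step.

CIF: the seller pays costs through ocean freight and marine insurance to the destination port.
Seller's account: goods 58697.16 + inland to port 127.56 + export clearance 369.08 + freight 4197.30 + insurance 185.29 = 63576.39
Buyer's account: destination terminal 852.83 + brokerage 513.18 + duty 3261.99 + delivery 2173.84 = 6801.84

Seller's account: SGD 63576.39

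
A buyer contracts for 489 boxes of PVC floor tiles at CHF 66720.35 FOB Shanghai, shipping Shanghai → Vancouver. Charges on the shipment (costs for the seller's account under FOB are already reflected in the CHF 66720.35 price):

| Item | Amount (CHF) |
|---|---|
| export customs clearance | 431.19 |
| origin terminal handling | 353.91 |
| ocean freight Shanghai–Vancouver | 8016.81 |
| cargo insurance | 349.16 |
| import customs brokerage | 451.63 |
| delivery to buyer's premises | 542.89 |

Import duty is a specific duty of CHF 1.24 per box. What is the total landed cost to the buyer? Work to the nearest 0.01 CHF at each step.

Total landed cost: CHF 76687.20

FOB: the seller bears costs until goods are on board at the origin port; the buyer bears freight, insurance and all costs thereafter.
Already in the invoice (seller's account under FOB): export clearance, origin terminal — exclude.
CIF value = FOB price + freight + insurance = 66720.35 + 8016.81 + 349.16 = 75086.32
Import duty = 489 × 1.24 = 606.36
Buyer bears: freight 8016.81 + insurance 349.16 + brokerage 451.63 + delivery 542.89 + duty 606.36 = 9966.85
Landed cost = invoice 66720.35 + 9966.85 = 76687.20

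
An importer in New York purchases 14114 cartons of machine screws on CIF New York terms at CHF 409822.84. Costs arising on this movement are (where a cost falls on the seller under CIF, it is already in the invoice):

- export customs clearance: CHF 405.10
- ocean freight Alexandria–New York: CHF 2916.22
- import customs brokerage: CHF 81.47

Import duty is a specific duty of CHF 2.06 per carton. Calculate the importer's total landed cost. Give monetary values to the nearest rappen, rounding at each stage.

CIF: the seller pays costs through ocean freight and marine insurance to the destination port.
Already in the invoice (seller's account under CIF): export clearance, freight — exclude.
The CIF price already equals the CIF value: 409822.84
Import duty = 14114 × 2.06 = 29074.84
Buyer bears: brokerage 81.47 + duty 29074.84 = 29156.31
Landed cost = invoice 409822.84 + 29156.31 = 438979.15

Total landed cost: CHF 438979.15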